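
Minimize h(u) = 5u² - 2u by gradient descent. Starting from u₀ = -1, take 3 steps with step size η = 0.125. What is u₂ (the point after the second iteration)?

0.125

h′(u) = 10u - 2
u₁ = -1 − 0.125·(-12) = 0.5
u₂ = 0.5 − 0.125·3 = 0.125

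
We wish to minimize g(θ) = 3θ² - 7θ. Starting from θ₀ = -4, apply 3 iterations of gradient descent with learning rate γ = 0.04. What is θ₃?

-1.101376

g′(θ) = 6θ - 7
θ₁ = -4 − 0.04·(-31) = -2.76
θ₂ = -2.76 − 0.04·(-23.56) = -1.8176
θ₃ = -1.8176 − 0.04·(-17.9056) = -1.101376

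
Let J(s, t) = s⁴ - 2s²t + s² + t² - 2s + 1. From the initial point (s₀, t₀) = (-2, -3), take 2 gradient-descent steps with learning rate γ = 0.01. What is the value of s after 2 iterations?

∇J = (4s³ - 4st + 2s - 2, -2s² + 2t)
Step 1: at (-2, -3), ∇J = (-62, -14) → (-2, -3) − 0.01·(-62, -14) = (-1.38, -2.86)
Step 2: at (-1.38, -2.86), ∇J = (-31.059488, -9.5288) → (-1.38, -2.86) − 0.01·(-31.059488, -9.5288) = (-1.06940512, -2.764712)
s = -1.06940512

-1.06940512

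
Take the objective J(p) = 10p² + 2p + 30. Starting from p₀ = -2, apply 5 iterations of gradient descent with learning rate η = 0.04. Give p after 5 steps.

J′(p) = 20p + 2
p₁ = -2 − 0.04·(-38) = -0.48
p₂ = -0.48 − 0.04·(-7.6) = -0.176
p₃ = -0.176 − 0.04·(-1.52) = -0.1152
p₄ = -0.1152 − 0.04·(-0.304) = -0.10304
p₅ = -0.10304 − 0.04·(-0.0608) = -0.100608

-0.100608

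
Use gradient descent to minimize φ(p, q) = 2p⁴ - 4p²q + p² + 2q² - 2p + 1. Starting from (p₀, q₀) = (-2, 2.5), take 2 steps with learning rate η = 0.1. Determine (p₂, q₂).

∇φ = (8p³ - 8pq + 2p - 2, -4p² + 4q)
(p₁, q₁) = (-2, 2.5) − 0.1·(-30, -6) = (1, 3.1)
(p₂, q₂) = (1, 3.1) − 0.1·(-16.8, 8.4) = (2.68, 2.26)

(2.68, 2.26)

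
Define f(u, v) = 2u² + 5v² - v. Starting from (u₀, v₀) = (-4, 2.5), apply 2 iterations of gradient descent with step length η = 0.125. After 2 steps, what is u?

-1

∇f = (4u, 10v - 1)
Step 1: at (-4, 2.5), ∇f = (-16, 24) → (-4, 2.5) − 0.125·(-16, 24) = (-2, -0.5)
Step 2: at (-2, -0.5), ∇f = (-8, -6) → (-2, -0.5) − 0.125·(-8, -6) = (-1, 0.25)
u = -1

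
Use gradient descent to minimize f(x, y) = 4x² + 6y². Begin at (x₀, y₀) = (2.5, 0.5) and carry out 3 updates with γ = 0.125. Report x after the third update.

∇f = (8x, 12y)
Step 1: at (2.5, 0.5), ∇f = (20, 6) → (2.5, 0.5) − 0.125·(20, 6) = (0, -0.25)
Step 2: at (0, -0.25), ∇f = (0, -3) → (0, -0.25) − 0.125·(0, -3) = (0, 0.125)
Step 3: at (0, 0.125), ∇f = (0, 1.5) → (0, 0.125) − 0.125·(0, 1.5) = (0, -0.0625)
x = 0

0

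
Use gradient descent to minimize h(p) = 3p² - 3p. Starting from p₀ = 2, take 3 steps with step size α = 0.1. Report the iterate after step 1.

h′(p) = 6p - 3
p₁ = 2 − 0.1·9 = 1.1

1.1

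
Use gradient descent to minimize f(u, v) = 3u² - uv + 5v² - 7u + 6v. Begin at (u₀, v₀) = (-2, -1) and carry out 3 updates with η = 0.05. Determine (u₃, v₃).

∇f = (6u - v - 7, -u + 10v + 6)
Step 1: at (-2, -1), ∇f = (-18, -2) → (-2, -1) − 0.05·(-18, -2) = (-1.1, -0.9)
Step 2: at (-1.1, -0.9), ∇f = (-12.7, -1.9) → (-1.1, -0.9) − 0.05·(-12.7, -1.9) = (-0.465, -0.805)
Step 3: at (-0.465, -0.805), ∇f = (-8.985, -1.585) → (-0.465, -0.805) − 0.05·(-8.985, -1.585) = (-0.01575, -0.72575)

(-0.01575, -0.72575)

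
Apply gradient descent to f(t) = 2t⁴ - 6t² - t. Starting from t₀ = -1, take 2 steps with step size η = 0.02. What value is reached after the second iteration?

f′(t) = 8t³ - 12t - 1
Step 1: f′(-1) = 3; t₁ = -1 − 0.02·3 = -1.06
Step 2: f′(-1.06) = 2.191872; t₂ = -1.06 − 0.02·2.191872 = -1.10383744

-1.10383744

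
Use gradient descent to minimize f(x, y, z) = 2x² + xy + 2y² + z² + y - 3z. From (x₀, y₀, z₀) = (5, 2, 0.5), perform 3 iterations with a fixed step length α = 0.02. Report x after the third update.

∇f = (4x + y, x + 4y + 1, 2z - 3)
(x₁, y₁, z₁) = (5, 2, 0.5) − 0.02·(22, 14, -2) = (4.56, 1.72, 0.54)
(x₂, y₂, z₂) = (4.56, 1.72, 0.54) − 0.02·(19.96, 12.44, -1.92) = (4.1608, 1.4712, 0.5784)
(x₃, y₃, z₃) = (4.1608, 1.4712, 0.5784) − 0.02·(18.1144, 11.0456, -1.8432) = (3.798512, 1.250288, 0.615264)
x = 3.798512

3.798512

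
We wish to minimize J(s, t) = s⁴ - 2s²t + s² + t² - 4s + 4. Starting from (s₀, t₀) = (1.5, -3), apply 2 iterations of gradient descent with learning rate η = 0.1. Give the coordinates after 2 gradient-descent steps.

∇J = (4s³ - 4st + 2s - 4, -2s² + 2t)
Step 1: at (1.5, -3), ∇J = (30.5, -10.5) → (1.5, -3) − 0.1·(30.5, -10.5) = (-1.55, -1.95)
Step 2: at (-1.55, -1.95), ∇J = (-34.0855, -8.705) → (-1.55, -1.95) − 0.1·(-34.0855, -8.705) = (1.85855, -1.0795)

(1.85855, -1.0795)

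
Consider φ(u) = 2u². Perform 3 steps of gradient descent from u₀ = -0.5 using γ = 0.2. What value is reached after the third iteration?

φ′(u) = 4u
u₁ = -0.5 − 0.2·(-2) = -0.1
u₂ = -0.1 − 0.2·(-0.4) = -0.02
u₃ = -0.02 − 0.2·(-0.08) = -0.004

-0.004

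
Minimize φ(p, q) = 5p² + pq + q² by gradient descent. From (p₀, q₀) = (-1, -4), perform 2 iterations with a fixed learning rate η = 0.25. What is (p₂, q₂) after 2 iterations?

∇φ = (10p + q, p + 2q)
Step 1: at (-1, -4), ∇φ = (-14, -9) → (-1, -4) − 0.25·(-14, -9) = (2.5, -1.75)
Step 2: at (2.5, -1.75), ∇φ = (23.25, -1) → (2.5, -1.75) − 0.25·(23.25, -1) = (-3.3125, -1.5)

(-3.3125, -1.5)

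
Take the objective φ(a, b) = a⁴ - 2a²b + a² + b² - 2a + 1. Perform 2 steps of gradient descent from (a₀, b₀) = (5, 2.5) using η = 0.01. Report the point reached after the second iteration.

(0.47819648, 2.894528)

∇φ = (4a³ - 4ab + 2a - 2, -2a² + 2b)
(a₁, b₁) = (5, 2.5) − 0.01·(458, -45) = (0.42, 2.95)
(a₂, b₂) = (0.42, 2.95) − 0.01·(-5.819648, 5.5472) = (0.47819648, 2.894528)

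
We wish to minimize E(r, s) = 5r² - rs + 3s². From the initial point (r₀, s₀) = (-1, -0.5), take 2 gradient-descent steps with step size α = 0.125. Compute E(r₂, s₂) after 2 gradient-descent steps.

0.03204345703125

∇E = (10r - s, -r + 6s)
(r₁, s₁) = (-1, -0.5) − 0.125·(-9.5, -2) = (0.1875, -0.25)
(r₂, s₂) = (0.1875, -0.25) − 0.125·(2.125, -1.6875) = (-0.078125, -0.0390625)
E(-0.078125, -0.0390625) = 0.03204345703125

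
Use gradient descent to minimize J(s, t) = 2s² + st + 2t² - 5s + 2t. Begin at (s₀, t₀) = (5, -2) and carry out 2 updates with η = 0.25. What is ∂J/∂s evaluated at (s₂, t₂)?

∇J = (4s + t - 5, s + 4t + 2)
Step 1: at (5, -2), ∇J = (13, -1) → (5, -2) − 0.25·(13, -1) = (1.75, -1.75)
Step 2: at (1.75, -1.75), ∇J = (0.25, -3.25) → (1.75, -1.75) − 0.25·(0.25, -3.25) = (1.6875, -0.9375)
∂J/∂s at (1.6875, -0.9375) = 0.8125

0.8125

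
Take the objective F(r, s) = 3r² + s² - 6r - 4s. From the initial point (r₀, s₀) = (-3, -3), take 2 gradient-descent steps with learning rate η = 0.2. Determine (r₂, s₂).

∇F = (6r - 6, 2s - 4)
Step 1: at (-3, -3), ∇F = (-24, -10) → (-3, -3) − 0.2·(-24, -10) = (1.8, -1)
Step 2: at (1.8, -1), ∇F = (4.8, -6) → (1.8, -1) − 0.2·(4.8, -6) = (0.84, 0.2)

(0.84, 0.2)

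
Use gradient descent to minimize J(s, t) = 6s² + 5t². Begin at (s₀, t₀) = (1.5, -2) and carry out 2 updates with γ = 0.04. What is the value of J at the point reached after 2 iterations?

∇J = (12s, 10t)
Step 1: at (1.5, -2), ∇J = (18, -20) → (1.5, -2) − 0.04·(18, -20) = (0.78, -1.2)
Step 2: at (0.78, -1.2), ∇J = (9.36, -12) → (0.78, -1.2) − 0.04·(9.36, -12) = (0.4056, -0.72)
J(0.4056, -0.72) = 3.57906816

3.57906816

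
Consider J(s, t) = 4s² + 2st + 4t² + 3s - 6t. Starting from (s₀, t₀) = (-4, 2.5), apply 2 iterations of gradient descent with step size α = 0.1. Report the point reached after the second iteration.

(-1, 1.3)

∇J = (8s + 2t + 3, 2s + 8t - 6)
(s₁, t₁) = (-4, 2.5) − 0.1·(-24, 6) = (-1.6, 1.9)
(s₂, t₂) = (-1.6, 1.9) − 0.1·(-6, 6) = (-1, 1.3)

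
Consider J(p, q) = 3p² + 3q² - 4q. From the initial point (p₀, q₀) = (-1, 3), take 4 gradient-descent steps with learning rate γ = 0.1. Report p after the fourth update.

-0.0256

∇J = (6p, 6q - 4)
(p₁, q₁) = (-1, 3) − 0.1·(-6, 14) = (-0.4, 1.6)
(p₂, q₂) = (-0.4, 1.6) − 0.1·(-2.4, 5.6) = (-0.16, 1.04)
(p₃, q₃) = (-0.16, 1.04) − 0.1·(-0.96, 2.24) = (-0.064, 0.816)
(p₄, q₄) = (-0.064, 0.816) − 0.1·(-0.384, 0.896) = (-0.0256, 0.7264)
p = -0.0256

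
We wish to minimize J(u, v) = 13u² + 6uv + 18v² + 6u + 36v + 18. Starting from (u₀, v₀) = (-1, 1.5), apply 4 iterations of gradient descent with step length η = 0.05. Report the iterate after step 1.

∇J = (26u + 6v + 6, 6u + 36v + 36)
(u₁, v₁) = (-1, 1.5) − 0.05·(-11, 84) = (-0.45, -2.7)

(-0.45, -2.7)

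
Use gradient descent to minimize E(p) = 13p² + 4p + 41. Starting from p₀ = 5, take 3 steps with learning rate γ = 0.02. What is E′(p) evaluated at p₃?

E′(p) = 26p + 4
p₁ = 5 − 0.02·134 = 2.32
p₂ = 2.32 − 0.02·64.32 = 1.0336
p₃ = 1.0336 − 0.02·30.8736 = 0.416128
E′(p) at (0.416128) = 14.819328

14.819328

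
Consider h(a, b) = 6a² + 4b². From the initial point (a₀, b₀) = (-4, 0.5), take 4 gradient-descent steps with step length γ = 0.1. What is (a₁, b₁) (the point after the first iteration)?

∇h = (12a, 8b)
Step 1: at (-4, 0.5), ∇h = (-48, 4) → (-4, 0.5) − 0.1·(-48, 4) = (0.8, 0.1)

(0.8, 0.1)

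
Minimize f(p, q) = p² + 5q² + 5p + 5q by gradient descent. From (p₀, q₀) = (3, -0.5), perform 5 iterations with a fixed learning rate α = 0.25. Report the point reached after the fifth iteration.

(-2.328125, -0.5)

∇f = (2p + 5, 10q + 5)
(p₁, q₁) = (3, -0.5) − 0.25·(11, 0) = (0.25, -0.5)
(p₂, q₂) = (0.25, -0.5) − 0.25·(5.5, 0) = (-1.125, -0.5)
(p₃, q₃) = (-1.125, -0.5) − 0.25·(2.75, 0) = (-1.8125, -0.5)
(p₄, q₄) = (-1.8125, -0.5) − 0.25·(1.375, 0) = (-2.15625, -0.5)
(p₅, q₅) = (-2.15625, -0.5) − 0.25·(0.6875, 0) = (-2.328125, -0.5)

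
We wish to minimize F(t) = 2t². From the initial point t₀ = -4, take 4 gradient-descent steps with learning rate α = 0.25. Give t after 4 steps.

F′(t) = 4t
t₁ = -4 − 0.25·(-16) = 0
t₂ = 0 − 0.25·0 = 0
t₃ = 0 − 0.25·0 = 0
t₄ = 0 − 0.25·0 = 0

0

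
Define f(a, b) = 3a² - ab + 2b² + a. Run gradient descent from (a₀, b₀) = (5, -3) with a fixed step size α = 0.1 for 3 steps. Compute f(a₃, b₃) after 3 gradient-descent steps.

∇f = (6a - b + 1, -a + 4b)
Step 1: at (5, -3), ∇f = (34, -17) → (5, -3) − 0.1·(34, -17) = (1.6, -1.3)
Step 2: at (1.6, -1.3), ∇f = (11.9, -6.8) → (1.6, -1.3) − 0.1·(11.9, -6.8) = (0.41, -0.62)
Step 3: at (0.41, -0.62), ∇f = (4.08, -2.89) → (0.41, -0.62) − 0.1·(4.08, -2.89) = (0.002, -0.331)
f(0.002, -0.331) = 0.221796

0.221796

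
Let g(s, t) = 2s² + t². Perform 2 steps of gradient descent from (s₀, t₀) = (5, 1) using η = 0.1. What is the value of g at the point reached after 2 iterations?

6.8896

∇g = (4s, 2t)
Step 1: at (5, 1), ∇g = (20, 2) → (5, 1) − 0.1·(20, 2) = (3, 0.8)
Step 2: at (3, 0.8), ∇g = (12, 1.6) → (3, 0.8) − 0.1·(12, 1.6) = (1.8, 0.64)
g(1.8, 0.64) = 6.8896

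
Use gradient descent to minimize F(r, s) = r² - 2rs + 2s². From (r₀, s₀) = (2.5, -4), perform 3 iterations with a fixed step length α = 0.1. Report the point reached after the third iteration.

∇F = (2r - 2s, -2r + 4s)
Step 1: at (2.5, -4), ∇F = (13, -21) → (2.5, -4) − 0.1·(13, -21) = (1.2, -1.9)
Step 2: at (1.2, -1.9), ∇F = (6.2, -10) → (1.2, -1.9) − 0.1·(6.2, -10) = (0.58, -0.9)
Step 3: at (0.58, -0.9), ∇F = (2.96, -4.76) → (0.58, -0.9) − 0.1·(2.96, -4.76) = (0.284, -0.424)

(0.284, -0.424)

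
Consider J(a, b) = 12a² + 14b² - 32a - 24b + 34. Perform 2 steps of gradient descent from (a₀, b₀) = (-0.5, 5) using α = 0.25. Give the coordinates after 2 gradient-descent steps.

∇J = (24a - 32, 28b - 24)
Step 1: at (-0.5, 5), ∇J = (-44, 116) → (-0.5, 5) − 0.25·(-44, 116) = (10.5, -24)
Step 2: at (10.5, -24), ∇J = (220, -696) → (10.5, -24) − 0.25·(220, -696) = (-44.5, 150)

(-44.5, 150)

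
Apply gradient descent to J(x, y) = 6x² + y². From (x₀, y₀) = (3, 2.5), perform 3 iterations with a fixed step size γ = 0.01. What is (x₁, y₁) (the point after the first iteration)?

∇J = (12x, 2y)
(x₁, y₁) = (3, 2.5) − 0.01·(36, 5) = (2.64, 2.45)

(2.64, 2.45)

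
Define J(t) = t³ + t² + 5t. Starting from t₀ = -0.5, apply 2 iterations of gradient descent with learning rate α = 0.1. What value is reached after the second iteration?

J′(t) = 3t² + 2t + 5
t₁ = -0.5 − 0.1·4.75 = -0.975
t₂ = -0.975 − 0.1·5.901875 = -1.5651875

-1.5651875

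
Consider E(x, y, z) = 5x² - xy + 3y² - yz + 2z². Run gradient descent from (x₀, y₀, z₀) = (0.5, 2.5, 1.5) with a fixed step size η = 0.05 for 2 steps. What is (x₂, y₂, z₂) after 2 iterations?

∇E = (10x - y, -x + 6y - z, -y + 4z)
Step 1: at (0.5, 2.5, 1.5), ∇E = (2.5, 13, 3.5) → (0.5, 2.5, 1.5) − 0.05·(2.5, 13, 3.5) = (0.375, 1.85, 1.325)
Step 2: at (0.375, 1.85, 1.325), ∇E = (1.9, 9.4, 3.45) → (0.375, 1.85, 1.325) − 0.05·(1.9, 9.4, 3.45) = (0.28, 1.38, 1.1525)

(0.28, 1.38, 1.1525)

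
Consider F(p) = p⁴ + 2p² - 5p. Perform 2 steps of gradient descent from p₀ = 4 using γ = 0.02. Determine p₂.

-0.94031168

F′(p) = 4p³ + 4p - 5
Step 1: F′(4) = 267; p₁ = 4 − 0.02·267 = -1.34
Step 2: F′(-1.34) = -19.984416; p₂ = -1.34 − 0.02·(-19.984416) = -0.94031168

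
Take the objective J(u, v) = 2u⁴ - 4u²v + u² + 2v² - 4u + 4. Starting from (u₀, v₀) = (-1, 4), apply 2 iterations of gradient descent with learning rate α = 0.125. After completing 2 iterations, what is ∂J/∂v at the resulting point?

-2329.1572265625

∇J = (8u³ - 8uv + 2u - 4, -4u² + 4v)
Step 1: at (-1, 4), ∇J = (18, 12) → (-1, 4) − 0.125·(18, 12) = (-3.25, 2.5)
Step 2: at (-3.25, 2.5), ∇J = (-220.125, -32.25) → (-3.25, 2.5) − 0.125·(-220.125, -32.25) = (24.265625, 6.53125)
∂J/∂v at (24.265625, 6.53125) = -2329.1572265625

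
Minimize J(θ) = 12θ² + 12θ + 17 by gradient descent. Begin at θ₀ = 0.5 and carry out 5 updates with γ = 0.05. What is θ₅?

J′(θ) = 24θ + 12
Step 1: J′(0.5) = 24; θ₁ = 0.5 − 0.05·24 = -0.7
Step 2: J′(-0.7) = -4.8; θ₂ = -0.7 − 0.05·(-4.8) = -0.46
Step 3: J′(-0.46) = 0.96; θ₃ = -0.46 − 0.05·0.96 = -0.508
Step 4: J′(-0.508) = -0.192; θ₄ = -0.508 − 0.05·(-0.192) = -0.4984
Step 5: J′(-0.4984) = 0.0384; θ₅ = -0.4984 − 0.05·0.0384 = -0.50032

-0.50032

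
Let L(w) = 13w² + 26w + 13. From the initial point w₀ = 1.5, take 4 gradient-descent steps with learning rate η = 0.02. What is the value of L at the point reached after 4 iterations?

L′(w) = 26w + 26
Step 1: L′(1.5) = 65; w₁ = 1.5 − 0.02·65 = 0.2
Step 2: L′(0.2) = 31.2; w₂ = 0.2 − 0.02·31.2 = -0.424
Step 3: L′(-0.424) = 14.976; w₃ = -0.424 − 0.02·14.976 = -0.72352
Step 4: L′(-0.72352) = 7.18848; w₄ = -0.72352 − 0.02·7.18848 = -0.8672896
L(-0.8672896) = 0.22895665348608

0.22895665348608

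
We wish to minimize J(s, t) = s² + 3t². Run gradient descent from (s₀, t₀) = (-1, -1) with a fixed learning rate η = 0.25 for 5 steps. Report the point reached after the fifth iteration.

∇J = (2s, 6t)
(s₁, t₁) = (-1, -1) − 0.25·(-2, -6) = (-0.5, 0.5)
(s₂, t₂) = (-0.5, 0.5) − 0.25·(-1, 3) = (-0.25, -0.25)
(s₃, t₃) = (-0.25, -0.25) − 0.25·(-0.5, -1.5) = (-0.125, 0.125)
(s₄, t₄) = (-0.125, 0.125) − 0.25·(-0.25, 0.75) = (-0.0625, -0.0625)
(s₅, t₅) = (-0.0625, -0.0625) − 0.25·(-0.125, -0.375) = (-0.03125, 0.03125)

(-0.03125, 0.03125)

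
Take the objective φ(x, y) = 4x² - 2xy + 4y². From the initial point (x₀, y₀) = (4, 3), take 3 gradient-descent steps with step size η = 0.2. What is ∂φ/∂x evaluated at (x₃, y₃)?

∇φ = (8x - 2y, -2x + 8y)
Step 1: at (4, 3), ∇φ = (26, 16) → (4, 3) − 0.2·(26, 16) = (-1.2, -0.2)
Step 2: at (-1.2, -0.2), ∇φ = (-9.2, 0.8) → (-1.2, -0.2) − 0.2·(-9.2, 0.8) = (0.64, -0.36)
Step 3: at (0.64, -0.36), ∇φ = (5.84, -4.16) → (0.64, -0.36) − 0.2·(5.84, -4.16) = (-0.528, 0.472)
∂φ/∂x at (-0.528, 0.472) = -5.168

-5.168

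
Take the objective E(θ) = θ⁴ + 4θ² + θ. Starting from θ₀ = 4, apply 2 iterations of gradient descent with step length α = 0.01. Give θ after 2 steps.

0.95649476

E′(θ) = 4θ³ + 8θ + 1
θ₁ = 4 − 0.01·289 = 1.11
θ₂ = 1.11 − 0.01·15.350524 = 0.95649476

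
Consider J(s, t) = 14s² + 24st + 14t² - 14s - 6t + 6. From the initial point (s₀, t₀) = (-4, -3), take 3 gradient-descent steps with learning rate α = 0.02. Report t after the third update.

∇J = (28s + 24t - 14, 24s + 28t - 6)
(s₁, t₁) = (-4, -3) − 0.02·(-198, -186) = (-0.04, 0.72)
(s₂, t₂) = (-0.04, 0.72) − 0.02·(2.16, 13.2) = (-0.0832, 0.456)
(s₃, t₃) = (-0.0832, 0.456) − 0.02·(-5.3856, 4.7712) = (0.024512, 0.360576)
t = 0.360576

0.360576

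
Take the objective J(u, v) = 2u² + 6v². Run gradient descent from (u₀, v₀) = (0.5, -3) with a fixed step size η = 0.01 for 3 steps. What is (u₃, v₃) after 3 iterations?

(0.442368, -2.044416)

∇J = (4u, 12v)
(u₁, v₁) = (0.5, -3) − 0.01·(2, -36) = (0.48, -2.64)
(u₂, v₂) = (0.48, -2.64) − 0.01·(1.92, -31.68) = (0.4608, -2.3232)
(u₃, v₃) = (0.4608, -2.3232) − 0.01·(1.8432, -27.8784) = (0.442368, -2.044416)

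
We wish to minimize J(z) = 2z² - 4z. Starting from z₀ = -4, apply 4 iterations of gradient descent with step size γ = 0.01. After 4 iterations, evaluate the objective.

J′(z) = 4z - 4
z₁ = -4 − 0.01·(-20) = -3.8
z₂ = -3.8 − 0.01·(-19.2) = -3.608
z₃ = -3.608 − 0.01·(-18.432) = -3.42368
z₄ = -3.42368 − 0.01·(-17.69472) = -3.2467328
J(-3.2467328) = 34.06947894919168

34.06947894919168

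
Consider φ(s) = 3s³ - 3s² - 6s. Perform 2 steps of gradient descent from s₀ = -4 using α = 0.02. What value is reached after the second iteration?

-17.423968

φ′(s) = 9s² - 6s - 6
s₁ = -4 − 0.02·162 = -7.24
s₂ = -7.24 − 0.02·509.1984 = -17.423968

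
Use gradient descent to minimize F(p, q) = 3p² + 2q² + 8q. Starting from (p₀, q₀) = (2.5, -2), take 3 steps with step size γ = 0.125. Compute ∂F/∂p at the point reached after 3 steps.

∇F = (6p, 4q + 8)
Step 1: at (2.5, -2), ∇F = (15, 0) → (2.5, -2) − 0.125·(15, 0) = (0.625, -2)
Step 2: at (0.625, -2), ∇F = (3.75, 0) → (0.625, -2) − 0.125·(3.75, 0) = (0.15625, -2)
Step 3: at (0.15625, -2), ∇F = (0.9375, 0) → (0.15625, -2) − 0.125·(0.9375, 0) = (0.0390625, -2)
∂F/∂p at (0.0390625, -2) = 0.234375

0.234375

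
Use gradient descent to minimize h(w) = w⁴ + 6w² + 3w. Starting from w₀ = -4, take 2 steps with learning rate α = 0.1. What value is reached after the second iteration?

h′(w) = 4w³ + 12w + 3
Step 1: h′(-4) = -301; w₁ = -4 − 0.1·(-301) = 26.1
Step 2: h′(26.1) = 71434.524; w₂ = 26.1 − 0.1·71434.524 = -7117.3524

-7117.3524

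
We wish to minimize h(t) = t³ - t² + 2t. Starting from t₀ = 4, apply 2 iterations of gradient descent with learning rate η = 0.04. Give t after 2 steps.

1.779712

h′(t) = 3t² - 2t + 2
t₁ = 4 − 0.04·42 = 2.32
t₂ = 2.32 − 0.04·13.5072 = 1.779712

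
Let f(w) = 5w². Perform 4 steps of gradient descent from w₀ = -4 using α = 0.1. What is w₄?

0

f′(w) = 10w
w₁ = -4 − 0.1·(-40) = 0
w₂ = 0 − 0.1·0 = 0
w₃ = 0 − 0.1·0 = 0
w₄ = 0 − 0.1·0 = 0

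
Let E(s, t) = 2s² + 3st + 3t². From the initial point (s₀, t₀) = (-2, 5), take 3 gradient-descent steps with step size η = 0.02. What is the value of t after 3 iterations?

∇E = (4s + 3t, 3s + 6t)
Step 1: at (-2, 5), ∇E = (7, 24) → (-2, 5) − 0.02·(7, 24) = (-2.14, 4.52)
Step 2: at (-2.14, 4.52), ∇E = (5, 20.7) → (-2.14, 4.52) − 0.02·(5, 20.7) = (-2.24, 4.106)
Step 3: at (-2.24, 4.106), ∇E = (3.358, 17.916) → (-2.24, 4.106) − 0.02·(3.358, 17.916) = (-2.30716, 3.74768)
t = 3.74768

3.74768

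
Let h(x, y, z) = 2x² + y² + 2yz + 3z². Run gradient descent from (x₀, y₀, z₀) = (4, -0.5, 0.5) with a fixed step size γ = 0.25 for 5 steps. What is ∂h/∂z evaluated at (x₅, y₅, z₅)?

-0.25

∇h = (4x, 2y + 2z, 2y + 6z)
(x₁, y₁, z₁) = (4, -0.5, 0.5) − 0.25·(16, 0, 2) = (0, -0.5, 0)
(x₂, y₂, z₂) = (0, -0.5, 0) − 0.25·(0, -1, -1) = (0, -0.25, 0.25)
(x₃, y₃, z₃) = (0, -0.25, 0.25) − 0.25·(0, 0, 1) = (0, -0.25, 0)
(x₄, y₄, z₄) = (0, -0.25, 0) − 0.25·(0, -0.5, -0.5) = (0, -0.125, 0.125)
(x₅, y₅, z₅) = (0, -0.125, 0.125) − 0.25·(0, 0, 0.5) = (0, -0.125, 0)
∂h/∂z at (0, -0.125, 0) = -0.25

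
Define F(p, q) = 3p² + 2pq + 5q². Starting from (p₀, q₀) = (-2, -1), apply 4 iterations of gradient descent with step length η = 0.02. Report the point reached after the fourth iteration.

(-1.11812096, -0.22564096)

∇F = (6p + 2q, 2p + 10q)
(p₁, q₁) = (-2, -1) − 0.02·(-14, -14) = (-1.72, -0.72)
(p₂, q₂) = (-1.72, -0.72) − 0.02·(-11.76, -10.64) = (-1.4848, -0.5072)
(p₃, q₃) = (-1.4848, -0.5072) − 0.02·(-9.9232, -8.0416) = (-1.286336, -0.346368)
(p₄, q₄) = (-1.286336, -0.346368) − 0.02·(-8.410752, -6.036352) = (-1.11812096, -0.22564096)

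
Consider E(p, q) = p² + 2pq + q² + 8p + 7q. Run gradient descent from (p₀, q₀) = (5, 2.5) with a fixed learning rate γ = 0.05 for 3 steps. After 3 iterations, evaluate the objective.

20.2901

∇E = (2p + 2q + 8, 2p + 2q + 7)
(p₁, q₁) = (5, 2.5) − 0.05·(23, 22) = (3.85, 1.4)
(p₂, q₂) = (3.85, 1.4) − 0.05·(18.5, 17.5) = (2.925, 0.525)
(p₃, q₃) = (2.925, 0.525) − 0.05·(14.9, 13.9) = (2.18, -0.17)
E(2.18, -0.17) = 20.2901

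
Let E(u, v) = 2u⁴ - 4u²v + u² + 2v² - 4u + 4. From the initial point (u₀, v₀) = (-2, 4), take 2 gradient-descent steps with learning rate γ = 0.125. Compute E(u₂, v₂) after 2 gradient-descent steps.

157.5703125

∇E = (8u³ - 8uv + 2u - 4, -4u² + 4v)
(u₁, v₁) = (-2, 4) − 0.125·(-8, 0) = (-1, 4)
(u₂, v₂) = (-1, 4) − 0.125·(18, 12) = (-3.25, 2.5)
E(-3.25, 2.5) = 157.5703125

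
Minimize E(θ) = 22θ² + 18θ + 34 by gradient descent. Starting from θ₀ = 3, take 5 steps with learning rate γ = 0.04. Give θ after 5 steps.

E′(θ) = 44θ + 18
Step 1: E′(3) = 150; θ₁ = 3 − 0.04·150 = -3
Step 2: E′(-3) = -114; θ₂ = -3 − 0.04·(-114) = 1.56
Step 3: E′(1.56) = 86.64; θ₃ = 1.56 − 0.04·86.64 = -1.9056
Step 4: E′(-1.9056) = -65.8464; θ₄ = -1.9056 − 0.04·(-65.8464) = 0.728256
Step 5: E′(0.728256) = 50.043264; θ₅ = 0.728256 − 0.04·50.043264 = -1.27347456

-1.27347456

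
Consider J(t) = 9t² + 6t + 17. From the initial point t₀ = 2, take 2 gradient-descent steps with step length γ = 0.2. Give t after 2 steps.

J′(t) = 18t + 6
Step 1: J′(2) = 42; t₁ = 2 − 0.2·42 = -6.4
Step 2: J′(-6.4) = -109.2; t₂ = -6.4 − 0.2·(-109.2) = 15.44

15.44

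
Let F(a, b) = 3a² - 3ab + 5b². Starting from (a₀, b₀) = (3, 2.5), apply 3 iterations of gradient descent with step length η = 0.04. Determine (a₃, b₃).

(1.830912, 1.11744)

∇F = (6a - 3b, -3a + 10b)
Step 1: at (3, 2.5), ∇F = (10.5, 16) → (3, 2.5) − 0.04·(10.5, 16) = (2.58, 1.86)
Step 2: at (2.58, 1.86), ∇F = (9.9, 10.86) → (2.58, 1.86) − 0.04·(9.9, 10.86) = (2.184, 1.4256)
Step 3: at (2.184, 1.4256), ∇F = (8.8272, 7.704) → (2.184, 1.4256) − 0.04·(8.8272, 7.704) = (1.830912, 1.11744)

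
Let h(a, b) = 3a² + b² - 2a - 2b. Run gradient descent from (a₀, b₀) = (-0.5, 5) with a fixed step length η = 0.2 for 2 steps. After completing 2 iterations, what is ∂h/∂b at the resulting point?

2.88

∇h = (6a - 2, 2b - 2)
(a₁, b₁) = (-0.5, 5) − 0.2·(-5, 8) = (0.5, 3.4)
(a₂, b₂) = (0.5, 3.4) − 0.2·(1, 4.8) = (0.3, 2.44)
∂h/∂b at (0.3, 2.44) = 2.88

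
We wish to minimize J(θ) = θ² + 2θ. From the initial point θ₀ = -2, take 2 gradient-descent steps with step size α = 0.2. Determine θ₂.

J′(θ) = 2θ + 2
θ₁ = -2 − 0.2·(-2) = -1.6
θ₂ = -1.6 − 0.2·(-1.2) = -1.36

-1.36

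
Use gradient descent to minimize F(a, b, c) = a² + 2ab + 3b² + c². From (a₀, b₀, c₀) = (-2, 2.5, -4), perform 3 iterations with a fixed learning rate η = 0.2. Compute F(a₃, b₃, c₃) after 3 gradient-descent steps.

∇F = (2a + 2b, 2a + 6b, 2c)
Step 1: at (-2, 2.5, -4), ∇F = (1, 11, -8) → (-2, 2.5, -4) − 0.2·(1, 11, -8) = (-2.2, 0.3, -2.4)
Step 2: at (-2.2, 0.3, -2.4), ∇F = (-3.8, -2.6, -4.8) → (-2.2, 0.3, -2.4) − 0.2·(-3.8, -2.6, -4.8) = (-1.44, 0.82, -1.44)
Step 3: at (-1.44, 0.82, -1.44), ∇F = (-1.24, 2.04, -2.88) → (-1.44, 0.82, -1.44) − 0.2·(-1.24, 2.04, -2.88) = (-1.192, 0.412, -0.864)
F(-1.192, 0.412, -0.864) = 1.694384

1.694384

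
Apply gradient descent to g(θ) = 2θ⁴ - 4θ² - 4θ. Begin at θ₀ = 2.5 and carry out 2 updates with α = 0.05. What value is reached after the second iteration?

g′(θ) = 8θ³ - 8θ - 4
Step 1: g′(2.5) = 101; θ₁ = 2.5 − 0.05·101 = -2.55
Step 2: g′(-2.55) = -116.251; θ₂ = -2.55 − 0.05·(-116.251) = 3.26255

3.26255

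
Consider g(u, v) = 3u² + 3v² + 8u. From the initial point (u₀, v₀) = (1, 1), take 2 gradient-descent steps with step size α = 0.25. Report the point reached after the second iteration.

∇g = (6u + 8, 6v)
(u₁, v₁) = (1, 1) − 0.25·(14, 6) = (-2.5, -0.5)
(u₂, v₂) = (-2.5, -0.5) − 0.25·(-7, -3) = (-0.75, 0.25)

(-0.75, 0.25)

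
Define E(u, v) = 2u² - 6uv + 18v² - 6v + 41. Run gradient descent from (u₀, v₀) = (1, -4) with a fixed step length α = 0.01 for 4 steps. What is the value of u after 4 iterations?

∇E = (4u - 6v, -6u + 36v - 6)
(u₁, v₁) = (1, -4) − 0.01·(28, -156) = (0.72, -2.44)
(u₂, v₂) = (0.72, -2.44) − 0.01·(17.52, -98.16) = (0.5448, -1.4584)
(u₃, v₃) = (0.5448, -1.4584) − 0.01·(10.9296, -61.7712) = (0.435504, -0.840688)
(u₄, v₄) = (0.435504, -0.840688) − 0.01·(6.786144, -38.877792) = (0.36764256, -0.45191008)
u = 0.36764256

0.36764256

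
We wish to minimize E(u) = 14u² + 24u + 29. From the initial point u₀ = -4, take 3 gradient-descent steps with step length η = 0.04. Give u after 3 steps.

E′(u) = 28u + 24
Step 1: E′(-4) = -88; u₁ = -4 − 0.04·(-88) = -0.48
Step 2: E′(-0.48) = 10.56; u₂ = -0.48 − 0.04·10.56 = -0.9024
Step 3: E′(-0.9024) = -1.2672; u₃ = -0.9024 − 0.04·(-1.2672) = -0.851712

-0.851712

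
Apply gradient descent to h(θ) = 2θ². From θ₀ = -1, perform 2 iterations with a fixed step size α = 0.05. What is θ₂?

h′(θ) = 4θ
θ₁ = -1 − 0.05·(-4) = -0.8
θ₂ = -0.8 − 0.05·(-3.2) = -0.64

-0.64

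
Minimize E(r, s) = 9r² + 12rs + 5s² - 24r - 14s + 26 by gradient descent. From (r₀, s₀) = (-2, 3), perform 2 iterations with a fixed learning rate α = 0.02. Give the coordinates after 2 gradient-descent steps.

∇E = (18r + 12s - 24, 12r + 10s - 14)
(r₁, s₁) = (-2, 3) − 0.02·(-24, -8) = (-1.52, 3.16)
(r₂, s₂) = (-1.52, 3.16) − 0.02·(-13.44, -0.64) = (-1.2512, 3.1728)

(-1.2512, 3.1728)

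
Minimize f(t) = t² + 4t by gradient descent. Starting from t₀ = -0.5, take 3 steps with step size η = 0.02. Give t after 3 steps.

f′(t) = 2t + 4
t₁ = -0.5 − 0.02·3 = -0.56
t₂ = -0.56 − 0.02·2.88 = -0.6176
t₃ = -0.6176 − 0.02·2.7648 = -0.672896

-0.672896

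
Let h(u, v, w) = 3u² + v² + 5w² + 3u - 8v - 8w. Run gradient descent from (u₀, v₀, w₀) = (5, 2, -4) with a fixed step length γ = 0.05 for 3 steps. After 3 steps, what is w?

∇h = (6u + 3, 2v - 8, 10w - 8)
(u₁, v₁, w₁) = (5, 2, -4) − 0.05·(33, -4, -48) = (3.35, 2.2, -1.6)
(u₂, v₂, w₂) = (3.35, 2.2, -1.6) − 0.05·(23.1, -3.6, -24) = (2.195, 2.38, -0.4)
(u₃, v₃, w₃) = (2.195, 2.38, -0.4) − 0.05·(16.17, -3.24, -12) = (1.3865, 2.542, 0.2)
w = 0.2

0.2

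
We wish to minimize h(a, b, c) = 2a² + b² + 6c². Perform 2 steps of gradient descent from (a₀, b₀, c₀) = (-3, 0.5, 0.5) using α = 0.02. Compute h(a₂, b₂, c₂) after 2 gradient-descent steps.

13.60784256

∇h = (4a, 2b, 12c)
Step 1: at (-3, 0.5, 0.5), ∇h = (-12, 1, 6) → (-3, 0.5, 0.5) − 0.02·(-12, 1, 6) = (-2.76, 0.48, 0.38)
Step 2: at (-2.76, 0.48, 0.38), ∇h = (-11.04, 0.96, 4.56) → (-2.76, 0.48, 0.38) − 0.02·(-11.04, 0.96, 4.56) = (-2.5392, 0.4608, 0.2888)
h(-2.5392, 0.4608, 0.2888) = 13.60784256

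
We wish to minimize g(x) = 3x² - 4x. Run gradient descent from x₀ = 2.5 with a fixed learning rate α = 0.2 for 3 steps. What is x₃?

0.652

g′(x) = 6x - 4
Step 1: g′(2.5) = 11; x₁ = 2.5 − 0.2·11 = 0.3
Step 2: g′(0.3) = -2.2; x₂ = 0.3 − 0.2·(-2.2) = 0.74
Step 3: g′(0.74) = 0.44; x₃ = 0.74 − 0.2·0.44 = 0.652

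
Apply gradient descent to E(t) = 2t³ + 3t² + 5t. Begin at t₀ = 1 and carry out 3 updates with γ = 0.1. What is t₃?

E′(t) = 6t² + 6t + 5
Step 1: E′(1) = 17; t₁ = 1 − 0.1·17 = -0.7
Step 2: E′(-0.7) = 3.74; t₂ = -0.7 − 0.1·3.74 = -1.074
Step 3: E′(-1.074) = 5.476856; t₃ = -1.074 − 0.1·5.476856 = -1.6216856

-1.6216856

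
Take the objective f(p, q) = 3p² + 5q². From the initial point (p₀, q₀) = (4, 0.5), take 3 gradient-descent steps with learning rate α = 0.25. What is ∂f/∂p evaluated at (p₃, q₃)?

-3

∇f = (6p, 10q)
(p₁, q₁) = (4, 0.5) − 0.25·(24, 5) = (-2, -0.75)
(p₂, q₂) = (-2, -0.75) − 0.25·(-12, -7.5) = (1, 1.125)
(p₃, q₃) = (1, 1.125) − 0.25·(6, 11.25) = (-0.5, -1.6875)
∂f/∂p at (-0.5, -1.6875) = -3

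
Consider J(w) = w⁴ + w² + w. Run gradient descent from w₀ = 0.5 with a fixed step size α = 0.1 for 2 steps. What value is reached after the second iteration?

0.09375

J′(w) = 4w³ + 2w + 1
Step 1: J′(0.5) = 2.5; w₁ = 0.5 − 0.1·2.5 = 0.25
Step 2: J′(0.25) = 1.5625; w₂ = 0.25 − 0.1·1.5625 = 0.09375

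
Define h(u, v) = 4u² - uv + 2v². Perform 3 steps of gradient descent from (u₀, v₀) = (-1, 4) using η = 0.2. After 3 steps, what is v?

-0.064

∇h = (8u - v, -u + 4v)
Step 1: at (-1, 4), ∇h = (-12, 17) → (-1, 4) − 0.2·(-12, 17) = (1.4, 0.6)
Step 2: at (1.4, 0.6), ∇h = (10.6, 1) → (1.4, 0.6) − 0.2·(10.6, 1) = (-0.72, 0.4)
Step 3: at (-0.72, 0.4), ∇h = (-6.16, 2.32) → (-0.72, 0.4) − 0.2·(-6.16, 2.32) = (0.512, -0.064)
v = -0.064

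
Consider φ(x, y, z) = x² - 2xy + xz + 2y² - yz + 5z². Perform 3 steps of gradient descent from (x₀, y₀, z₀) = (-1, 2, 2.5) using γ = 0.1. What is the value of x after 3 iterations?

∇φ = (2x - 2y + z, -2x + 4y - z, x - y + 10z)
Step 1: at (-1, 2, 2.5), ∇φ = (-3.5, 7.5, 22) → (-1, 2, 2.5) − 0.1·(-3.5, 7.5, 22) = (-0.65, 1.25, 0.3)
Step 2: at (-0.65, 1.25, 0.3), ∇φ = (-3.5, 6, 1.1) → (-0.65, 1.25, 0.3) − 0.1·(-3.5, 6, 1.1) = (-0.3, 0.65, 0.19)
Step 3: at (-0.3, 0.65, 0.19), ∇φ = (-1.71, 3.01, 0.95) → (-0.3, 0.65, 0.19) − 0.1·(-1.71, 3.01, 0.95) = (-0.129, 0.349, 0.095)
x = -0.129

-0.129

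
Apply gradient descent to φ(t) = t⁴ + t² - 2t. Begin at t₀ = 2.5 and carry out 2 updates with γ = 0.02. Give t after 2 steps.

1.04758728

φ′(t) = 4t³ + 2t - 2
Step 1: φ′(2.5) = 65.5; t₁ = 2.5 − 0.02·65.5 = 1.19
Step 2: φ′(1.19) = 7.120636; t₂ = 1.19 − 0.02·7.120636 = 1.04758728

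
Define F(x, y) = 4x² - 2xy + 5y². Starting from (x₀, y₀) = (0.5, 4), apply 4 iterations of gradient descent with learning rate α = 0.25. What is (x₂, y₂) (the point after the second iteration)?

∇F = (8x - 2y, -2x + 10y)
Step 1: at (0.5, 4), ∇F = (-4, 39) → (0.5, 4) − 0.25·(-4, 39) = (1.5, -5.75)
Step 2: at (1.5, -5.75), ∇F = (23.5, -60.5) → (1.5, -5.75) − 0.25·(23.5, -60.5) = (-4.375, 9.375)

(-4.375, 9.375)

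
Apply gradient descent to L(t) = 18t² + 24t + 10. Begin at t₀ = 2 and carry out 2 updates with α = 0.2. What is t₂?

L′(t) = 36t + 24
t₁ = 2 − 0.2·96 = -17.2
t₂ = -17.2 − 0.2·(-595.2) = 101.84

101.84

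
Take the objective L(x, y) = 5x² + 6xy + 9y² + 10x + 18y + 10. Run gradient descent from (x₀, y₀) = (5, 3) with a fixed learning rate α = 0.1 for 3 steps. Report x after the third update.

∇L = (10x + 6y + 10, 6x + 18y + 18)
(x₁, y₁) = (5, 3) − 0.1·(78, 102) = (-2.8, -7.2)
(x₂, y₂) = (-2.8, -7.2) − 0.1·(-61.2, -128.4) = (3.32, 5.64)
(x₃, y₃) = (3.32, 5.64) − 0.1·(77.04, 139.44) = (-4.384, -8.304)
x = -4.384

-4.384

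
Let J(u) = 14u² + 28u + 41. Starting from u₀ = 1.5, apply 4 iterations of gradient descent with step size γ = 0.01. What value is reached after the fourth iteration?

J′(u) = 28u + 28
Step 1: J′(1.5) = 70; u₁ = 1.5 − 0.01·70 = 0.8
Step 2: J′(0.8) = 50.4; u₂ = 0.8 − 0.01·50.4 = 0.296
Step 3: J′(0.296) = 36.288; u₃ = 0.296 − 0.01·36.288 = -0.06688
Step 4: J′(-0.06688) = 26.12736; u₄ = -0.06688 − 0.01·26.12736 = -0.3281536

-0.3281536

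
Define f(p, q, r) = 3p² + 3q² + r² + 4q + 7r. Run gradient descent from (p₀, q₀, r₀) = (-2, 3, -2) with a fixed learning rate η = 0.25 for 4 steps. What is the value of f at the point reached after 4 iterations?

∇f = (6p, 6q + 4, 2r + 7)
(p₁, q₁, r₁) = (-2, 3, -2) − 0.25·(-12, 22, 3) = (1, -2.5, -2.75)
(p₂, q₂, r₂) = (1, -2.5, -2.75) − 0.25·(6, -11, 1.5) = (-0.5, 0.25, -3.125)
(p₃, q₃, r₃) = (-0.5, 0.25, -3.125) − 0.25·(-3, 5.5, 0.75) = (0.25, -1.125, -3.3125)
(p₄, q₄, r₄) = (0.25, -1.125, -3.3125) − 0.25·(1.5, -2.75, 0.375) = (-0.125, -0.4375, -3.40625)
f(-0.125, -0.4375, -3.40625) = -13.3701171875

-13.3701171875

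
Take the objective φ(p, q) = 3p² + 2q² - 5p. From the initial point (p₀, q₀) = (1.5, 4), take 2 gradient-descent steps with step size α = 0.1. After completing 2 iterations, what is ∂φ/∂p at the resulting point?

∇φ = (6p - 5, 4q)
Step 1: at (1.5, 4), ∇φ = (4, 16) → (1.5, 4) − 0.1·(4, 16) = (1.1, 2.4)
Step 2: at (1.1, 2.4), ∇φ = (1.6, 9.6) → (1.1, 2.4) − 0.1·(1.6, 9.6) = (0.94, 1.44)
∂φ/∂p at (0.94, 1.44) = 0.64

0.64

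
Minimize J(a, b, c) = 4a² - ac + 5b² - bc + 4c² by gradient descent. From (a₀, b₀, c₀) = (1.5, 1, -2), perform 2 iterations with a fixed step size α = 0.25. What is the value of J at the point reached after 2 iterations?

170.5087890625

∇J = (8a - c, 10b - c, -a - b + 8c)
Step 1: at (1.5, 1, -2), ∇J = (14, 12, -18.5) → (1.5, 1, -2) − 0.25·(14, 12, -18.5) = (-2, -2, 2.625)
Step 2: at (-2, -2, 2.625), ∇J = (-18.625, -22.625, 25) → (-2, -2, 2.625) − 0.25·(-18.625, -22.625, 25) = (2.65625, 3.65625, -3.625)
J(2.65625, 3.65625, -3.625) = 170.5087890625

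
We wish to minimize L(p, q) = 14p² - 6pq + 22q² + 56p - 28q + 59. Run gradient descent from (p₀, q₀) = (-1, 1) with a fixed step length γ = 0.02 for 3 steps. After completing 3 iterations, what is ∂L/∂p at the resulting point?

2.917376

∇L = (28p - 6q + 56, -6p + 44q - 28)
Step 1: at (-1, 1), ∇L = (22, 22) → (-1, 1) − 0.02·(22, 22) = (-1.44, 0.56)
Step 2: at (-1.44, 0.56), ∇L = (12.32, 5.28) → (-1.44, 0.56) − 0.02·(12.32, 5.28) = (-1.6864, 0.4544)
Step 3: at (-1.6864, 0.4544), ∇L = (6.0544, 2.112) → (-1.6864, 0.4544) − 0.02·(6.0544, 2.112) = (-1.807488, 0.41216)
∂L/∂p at (-1.807488, 0.41216) = 2.917376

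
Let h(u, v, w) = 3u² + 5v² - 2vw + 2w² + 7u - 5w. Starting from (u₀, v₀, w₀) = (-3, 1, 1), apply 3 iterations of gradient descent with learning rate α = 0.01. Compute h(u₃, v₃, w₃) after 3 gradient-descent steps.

1.186287188928

∇h = (6u + 7, 10v - 2w, -2v + 4w - 5)
(u₁, v₁, w₁) = (-3, 1, 1) − 0.01·(-11, 8, -3) = (-2.89, 0.92, 1.03)
(u₂, v₂, w₂) = (-2.89, 0.92, 1.03) − 0.01·(-10.34, 7.14, -2.72) = (-2.7866, 0.8486, 1.0572)
(u₃, v₃, w₃) = (-2.7866, 0.8486, 1.0572) − 0.01·(-9.7196, 6.3716, -2.4684) = (-2.689404, 0.784884, 1.081884)
h(-2.689404, 0.784884, 1.081884) = 1.186287188928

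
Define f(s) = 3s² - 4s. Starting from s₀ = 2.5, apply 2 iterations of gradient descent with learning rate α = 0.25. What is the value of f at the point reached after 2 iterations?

-0.703125

f′(s) = 6s - 4
s₁ = 2.5 − 0.25·11 = -0.25
s₂ = -0.25 − 0.25·(-5.5) = 1.125
f(1.125) = -0.703125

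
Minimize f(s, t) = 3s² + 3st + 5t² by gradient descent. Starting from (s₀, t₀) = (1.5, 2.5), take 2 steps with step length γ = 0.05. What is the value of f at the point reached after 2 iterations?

∇f = (6s + 3t, 3s + 10t)
(s₁, t₁) = (1.5, 2.5) − 0.05·(16.5, 29.5) = (0.675, 1.025)
(s₂, t₂) = (0.675, 1.025) − 0.05·(7.125, 12.275) = (0.31875, 0.41125)
f(0.31875, 0.41125) = 1.5436953125

1.5436953125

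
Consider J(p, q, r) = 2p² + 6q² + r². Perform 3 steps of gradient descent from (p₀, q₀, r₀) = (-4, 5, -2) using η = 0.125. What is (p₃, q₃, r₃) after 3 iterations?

(-0.5, -0.625, -0.84375)

∇J = (4p, 12q, 2r)
(p₁, q₁, r₁) = (-4, 5, -2) − 0.125·(-16, 60, -4) = (-2, -2.5, -1.5)
(p₂, q₂, r₂) = (-2, -2.5, -1.5) − 0.125·(-8, -30, -3) = (-1, 1.25, -1.125)
(p₃, q₃, r₃) = (-1, 1.25, -1.125) − 0.125·(-4, 15, -2.25) = (-0.5, -0.625, -0.84375)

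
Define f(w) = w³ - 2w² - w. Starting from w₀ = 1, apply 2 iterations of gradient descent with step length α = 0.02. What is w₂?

1.078304

f′(w) = 3w² - 4w - 1
w₁ = 1 − 0.02·(-2) = 1.04
w₂ = 1.04 − 0.02·(-1.9152) = 1.078304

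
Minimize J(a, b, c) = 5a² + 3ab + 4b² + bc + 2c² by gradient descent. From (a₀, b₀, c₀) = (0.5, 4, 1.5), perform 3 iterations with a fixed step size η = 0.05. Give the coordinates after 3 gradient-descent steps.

∇J = (10a + 3b, 3a + 8b + c, b + 4c)
Step 1: at (0.5, 4, 1.5), ∇J = (17, 35, 10) → (0.5, 4, 1.5) − 0.05·(17, 35, 10) = (-0.35, 2.25, 1)
Step 2: at (-0.35, 2.25, 1), ∇J = (3.25, 17.95, 6.25) → (-0.35, 2.25, 1) − 0.05·(3.25, 17.95, 6.25) = (-0.5125, 1.3525, 0.6875)
Step 3: at (-0.5125, 1.3525, 0.6875), ∇J = (-1.0675, 9.97, 4.1025) → (-0.5125, 1.3525, 0.6875) − 0.05·(-1.0675, 9.97, 4.1025) = (-0.459125, 0.854, 0.482375)

(-0.459125, 0.854, 0.482375)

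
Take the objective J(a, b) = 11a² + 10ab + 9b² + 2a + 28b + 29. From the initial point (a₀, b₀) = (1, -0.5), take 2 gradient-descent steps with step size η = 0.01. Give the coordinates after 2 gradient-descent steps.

∇J = (22a + 10b + 2, 10a + 18b + 28)
Step 1: at (1, -0.5), ∇J = (19, 29) → (1, -0.5) − 0.01·(19, 29) = (0.81, -0.79)
Step 2: at (0.81, -0.79), ∇J = (11.92, 21.88) → (0.81, -0.79) − 0.01·(11.92, 21.88) = (0.6908, -1.0088)

(0.6908, -1.0088)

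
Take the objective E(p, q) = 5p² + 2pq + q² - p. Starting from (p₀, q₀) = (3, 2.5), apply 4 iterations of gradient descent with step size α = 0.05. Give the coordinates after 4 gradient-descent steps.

(-0.0212, 1.2568)

∇E = (10p + 2q - 1, 2p + 2q)
(p₁, q₁) = (3, 2.5) − 0.05·(34, 11) = (1.3, 1.95)
(p₂, q₂) = (1.3, 1.95) − 0.05·(15.9, 6.5) = (0.505, 1.625)
(p₃, q₃) = (0.505, 1.625) − 0.05·(7.3, 4.26) = (0.14, 1.412)
(p₄, q₄) = (0.14, 1.412) − 0.05·(3.224, 3.104) = (-0.0212, 1.2568)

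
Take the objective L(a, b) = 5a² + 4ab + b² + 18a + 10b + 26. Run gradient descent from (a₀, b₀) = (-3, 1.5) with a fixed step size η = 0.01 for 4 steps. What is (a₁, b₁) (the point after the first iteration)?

∇L = (10a + 4b + 18, 4a + 2b + 10)
(a₁, b₁) = (-3, 1.5) − 0.01·(-6, 1) = (-2.94, 1.49)

(-2.94, 1.49)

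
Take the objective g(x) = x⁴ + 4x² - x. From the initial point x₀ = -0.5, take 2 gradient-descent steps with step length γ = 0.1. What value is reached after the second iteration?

0.10995

g′(x) = 4x³ + 8x - 1
Step 1: g′(-0.5) = -5.5; x₁ = -0.5 − 0.1·(-5.5) = 0.05
Step 2: g′(0.05) = -0.5995; x₂ = 0.05 − 0.1·(-0.5995) = 0.10995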